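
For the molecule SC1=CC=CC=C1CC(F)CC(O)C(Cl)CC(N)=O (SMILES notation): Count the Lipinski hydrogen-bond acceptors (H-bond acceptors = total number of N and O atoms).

3

N atoms: 1; O atoms: 2.
Lipinski HBA = 1 + 2 = 3.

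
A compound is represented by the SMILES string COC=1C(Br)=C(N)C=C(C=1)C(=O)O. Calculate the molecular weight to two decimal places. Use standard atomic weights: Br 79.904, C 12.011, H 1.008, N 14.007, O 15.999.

First, the molecular formula is C8H8BrNO3 (counting implicit H from valence).
  Br: 1 × 79.904 = 79.904
  C: 8 × 12.011 = 96.088
  H: 8 × 1.008 = 8.064
  N: 1 × 14.007 = 14.007
  O: 3 × 15.999 = 47.997
Sum: 1×79.904 + 8×12.011 + 8×1.008 + 1×14.007 + 3×15.999 = 246.060 → 246.06 g/mol.

246.06 g/mol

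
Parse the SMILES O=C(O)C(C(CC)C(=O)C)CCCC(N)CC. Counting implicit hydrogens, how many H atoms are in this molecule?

25

Walk through each heavy atom and fill implicit hydrogens from standard valence (C 4, N 3, O 2, S 2, halogen 1):
  atom 1: O, bond orders sum to 2 (valence 2) → 0 H
  atom 2: C, bond orders sum to 4 (valence 4) → 0 H
  atom 3: O, bond orders sum to 1 (valence 2) → 1 H
  atom 4: C, bond orders sum to 3 (valence 4) → 1 H
  atom 5: C, bond orders sum to 3 (valence 4) → 1 H
  atom 6: C, bond orders sum to 2 (valence 4) → 2 H
  atom 7: C, bond orders sum to 1 (valence 4) → 3 H
  atom 8: C, bond orders sum to 4 (valence 4) → 0 H
  atom 9: O, bond orders sum to 2 (valence 2) → 0 H
  atom 10: C, bond orders sum to 1 (valence 4) → 3 H
  atom 11: C, bond orders sum to 2 (valence 4) → 2 H
  atom 12: C, bond orders sum to 2 (valence 4) → 2 H
  atom 13: C, bond orders sum to 2 (valence 4) → 2 H
  atom 14: C, bond orders sum to 3 (valence 4) → 1 H
  atom 15: N, bond orders sum to 1 (valence 3) → 2 H
  atom 16: C, bond orders sum to 2 (valence 4) → 2 H
  atom 17: C, bond orders sum to 1 (valence 4) → 3 H
Total hydrogens: 25.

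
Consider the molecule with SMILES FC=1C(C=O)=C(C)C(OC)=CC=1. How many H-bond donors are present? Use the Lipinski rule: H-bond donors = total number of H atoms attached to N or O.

Donors: find every N or O and count the H atoms it carries.
  atom 5 (O): bond orders sum to 2 → 0 H
  atom 9 (O): bond orders sum to 2 → 0 H
Lipinski HBD = 0.

0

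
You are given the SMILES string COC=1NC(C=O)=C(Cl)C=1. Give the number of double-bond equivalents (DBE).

4

Degree of unsaturation = (number of rings) + (number of π bonds).
Ring closures in the SMILES: 1.
π bonds: 3 double bonds (each 1 DoU) → 3 DoU from unsaturation.
Total DoU = 1 + 3 = 4.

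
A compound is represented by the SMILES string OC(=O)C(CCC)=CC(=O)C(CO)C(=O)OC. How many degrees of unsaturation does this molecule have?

Degree of unsaturation = (number of rings) + (number of π bonds).
Ring closures in the SMILES: 0.
π bonds: 4 double bonds (each 1 DoU) → 4 DoU from unsaturation.
Total DoU = 0 + 4 = 4.

4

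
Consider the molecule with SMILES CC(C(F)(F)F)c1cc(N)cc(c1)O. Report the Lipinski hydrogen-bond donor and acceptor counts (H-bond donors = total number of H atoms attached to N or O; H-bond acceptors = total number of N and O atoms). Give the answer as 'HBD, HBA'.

3, 2

Donors: find every N or O and count the H atoms it carries.
  atom 10 (N): bond orders sum to 1 → 2 H
  atom 14 (O): bond orders sum to 1 → 1 H
Lipinski HBD = 3.
Acceptors: N atoms = 1, O atoms = 1 → HBA = 2.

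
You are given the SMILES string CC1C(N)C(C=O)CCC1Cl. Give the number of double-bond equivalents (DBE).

2

Degree of unsaturation = (number of rings) + (number of π bonds).
Ring closures in the SMILES: 1.
π bonds: 1 double bond (each 1 DoU) → 1 DoU from unsaturation.
Total DoU = 1 + 1 = 2.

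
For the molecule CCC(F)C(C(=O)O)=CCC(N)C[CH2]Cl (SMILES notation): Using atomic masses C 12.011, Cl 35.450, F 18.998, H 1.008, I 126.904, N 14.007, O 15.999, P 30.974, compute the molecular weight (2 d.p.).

237.70 g/mol

First, the molecular formula is C10H17ClFNO2 (counting implicit H from valence).
  C: 10 × 12.011 = 120.110
  Cl: 1 × 35.450 = 35.450
  F: 1 × 18.998 = 18.998
  H: 17 × 1.008 = 17.136
  N: 1 × 14.007 = 14.007
  O: 2 × 15.999 = 31.998
Sum: 10×12.011 + 1×35.450 + 1×18.998 + 17×1.008 + 1×14.007 + 2×15.999 = 237.699 → 237.70 g/mol.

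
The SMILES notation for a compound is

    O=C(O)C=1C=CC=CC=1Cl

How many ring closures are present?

In SMILES, each pair of matching ring-closure digits denotes one ring-closing bond; the number of such bonds equals the number of independent rings.
Ring-closure bonds here: 1.

1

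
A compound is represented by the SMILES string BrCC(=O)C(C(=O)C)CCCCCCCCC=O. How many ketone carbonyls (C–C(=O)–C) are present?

2

The ketone motif appears at heavy-atom positions 3, 6 in the SMILES.
Other groups present: 1 aldehyde.
Ketone count: 2.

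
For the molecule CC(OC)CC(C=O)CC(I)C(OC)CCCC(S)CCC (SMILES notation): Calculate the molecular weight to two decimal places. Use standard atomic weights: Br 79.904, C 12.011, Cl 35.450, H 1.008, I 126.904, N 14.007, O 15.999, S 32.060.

First, the molecular formula is C17H33IO3S (counting implicit H from valence).
  C: 17 × 12.011 = 204.187
  H: 33 × 1.008 = 33.264
  I: 1 × 126.904 = 126.904
  O: 3 × 15.999 = 47.997
  S: 1 × 32.060 = 32.060
Sum: 17×12.011 + 33×1.008 + 1×126.904 + 3×15.999 + 1×32.060 = 444.412 → 444.41 g/mol.

444.41 g/mol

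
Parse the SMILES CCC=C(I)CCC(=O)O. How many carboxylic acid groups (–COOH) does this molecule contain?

The carboxylic acid motif appears at heavy-atom position 8 in the SMILES.
Other groups present: 1 alkene.
Carboxylic acid count: 1.

1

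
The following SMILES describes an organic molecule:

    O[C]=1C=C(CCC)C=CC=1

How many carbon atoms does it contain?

9

Count every carbon token in the SMILES (each C, including those in ring-closure positions and inside branches).
Carbon count: 9.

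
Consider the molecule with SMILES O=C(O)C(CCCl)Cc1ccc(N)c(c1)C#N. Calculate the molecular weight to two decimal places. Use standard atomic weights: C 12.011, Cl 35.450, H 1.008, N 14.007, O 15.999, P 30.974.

252.70 g/mol

First, the molecular formula is C12H13ClN2O2 (counting implicit H from valence).
  C: 12 × 12.011 = 144.132
  Cl: 1 × 35.450 = 35.450
  H: 13 × 1.008 = 13.104
  N: 2 × 14.007 = 28.014
  O: 2 × 15.999 = 31.998
Sum: 12×12.011 + 1×35.450 + 13×1.008 + 2×14.007 + 2×15.999 = 252.698 → 252.70 g/mol.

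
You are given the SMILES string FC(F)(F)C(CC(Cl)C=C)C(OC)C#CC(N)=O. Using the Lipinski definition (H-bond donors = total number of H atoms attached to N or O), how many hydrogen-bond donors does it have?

Donors: find every N or O and count the H atoms it carries.
  atom 12 (O): bond orders sum to 2 → 0 H
  atom 17 (N): bond orders sum to 1 → 2 H
  atom 18 (O): bond orders sum to 2 → 0 H
Lipinski HBD = 2.

2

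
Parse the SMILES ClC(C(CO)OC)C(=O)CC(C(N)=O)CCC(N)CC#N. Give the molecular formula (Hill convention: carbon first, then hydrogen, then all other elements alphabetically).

C13H22ClN3O4

Walk through each heavy atom and fill implicit hydrogens from standard valence (C 4, N 3, O 2, S 2, halogen 1):
  atom 1: Cl (halogen, monovalent) → 0 H
  atom 2: C, bond orders sum to 3 (valence 4) → 1 H
  atom 3: C, bond orders sum to 3 (valence 4) → 1 H
  atom 4: C, bond orders sum to 2 (valence 4) → 2 H
  atom 5: O, bond orders sum to 1 (valence 2) → 1 H
  atom 6: O, bond orders sum to 2 (valence 2) → 0 H
  atom 7: C, bond orders sum to 1 (valence 4) → 3 H
  atom 8: C, bond orders sum to 4 (valence 4) → 0 H
  atom 9: O, bond orders sum to 2 (valence 2) → 0 H
  atom 10: C, bond orders sum to 2 (valence 4) → 2 H
  atom 11: C, bond orders sum to 3 (valence 4) → 1 H
  atom 12: C, bond orders sum to 4 (valence 4) → 0 H
  atom 13: N, bond orders sum to 1 (valence 3) → 2 H
  atom 14: O, bond orders sum to 2 (valence 2) → 0 H
  atom 15: C, bond orders sum to 2 (valence 4) → 2 H
  atom 16: C, bond orders sum to 2 (valence 4) → 2 H
  atom 17: C, bond orders sum to 3 (valence 4) → 1 H
  atom 18: N, bond orders sum to 1 (valence 3) → 2 H
  atom 19: C, bond orders sum to 2 (valence 4) → 2 H
  atom 20: C, bond orders sum to 4 (valence 4) → 0 H
  atom 21: N, bond orders sum to 3 (valence 3) → 0 H
Totals → C:13, H:22, Cl:1, N:3, O:4.
In Hill order: C13H22ClN3O4.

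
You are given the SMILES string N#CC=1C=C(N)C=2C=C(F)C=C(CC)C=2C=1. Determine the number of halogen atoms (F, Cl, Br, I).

1

Halogen atoms appear at heavy-atom position 10 (1×F).
Other groups present: 1 nitrile, 1 primary amine.
Halogen count: 1.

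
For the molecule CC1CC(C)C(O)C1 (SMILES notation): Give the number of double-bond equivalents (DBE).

Degree of unsaturation = (number of rings) + (number of π bonds).
Ring closures in the SMILES: 1.
π bonds: none → 0 DoU from unsaturation.
Total DoU = 1 + 0 = 1.

1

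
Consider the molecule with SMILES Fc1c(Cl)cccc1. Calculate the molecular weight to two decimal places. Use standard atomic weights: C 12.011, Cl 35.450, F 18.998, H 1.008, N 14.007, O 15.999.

130.55 g/mol

First, the molecular formula is C6H4ClF (counting implicit H from valence).
  C: 6 × 12.011 = 72.066
  Cl: 1 × 35.450 = 35.450
  F: 1 × 18.998 = 18.998
  H: 4 × 1.008 = 4.032
Sum: 6×12.011 + 1×35.450 + 1×18.998 + 4×1.008 = 130.546 → 130.55 g/mol.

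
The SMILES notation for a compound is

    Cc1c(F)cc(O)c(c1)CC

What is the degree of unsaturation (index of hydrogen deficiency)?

4

Molecular formula: C9H11FO.
DoU = (2C + 2 + N − H − X) / 2, where X is the halogen count and O/S are ignored.
    = (2·9 + 2 + 0 − 11 − 1) / 2 = 8 / 2 = 4.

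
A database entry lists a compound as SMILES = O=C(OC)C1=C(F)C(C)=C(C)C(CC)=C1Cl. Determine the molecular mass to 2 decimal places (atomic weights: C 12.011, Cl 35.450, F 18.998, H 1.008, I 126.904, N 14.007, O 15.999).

244.69 g/mol

First, the molecular formula is C12H14ClFO2 (counting implicit H from valence).
  C: 12 × 12.011 = 144.132
  Cl: 1 × 35.450 = 35.450
  F: 1 × 18.998 = 18.998
  H: 14 × 1.008 = 14.112
  O: 2 × 15.999 = 31.998
Sum: 12×12.011 + 1×35.450 + 1×18.998 + 14×1.008 + 2×15.999 = 244.690 → 244.69 g/mol.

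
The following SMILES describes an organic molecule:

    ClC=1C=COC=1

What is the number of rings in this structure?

In SMILES, each pair of matching ring-closure digits denotes one ring-closing bond; the number of such bonds equals the number of independent rings.
Ring-closure bonds here: 1.

1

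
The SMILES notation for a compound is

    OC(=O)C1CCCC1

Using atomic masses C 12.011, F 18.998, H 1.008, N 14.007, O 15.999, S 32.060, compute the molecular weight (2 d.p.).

114.14 g/mol

First, the molecular formula is C6H10O2 (counting implicit H from valence).
  C: 6 × 12.011 = 72.066
  H: 10 × 1.008 = 10.080
  O: 2 × 15.999 = 31.998
Sum: 6×12.011 + 10×1.008 + 2×15.999 = 114.144 → 114.14 g/mol.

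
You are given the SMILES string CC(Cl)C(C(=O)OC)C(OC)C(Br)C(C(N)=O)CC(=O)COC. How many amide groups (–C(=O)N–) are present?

The amide motif appears at heavy-atom position 15 in the SMILES.
Other groups present: 1 ester, 2 ether, 1 ketone.
Amide count: 1.

1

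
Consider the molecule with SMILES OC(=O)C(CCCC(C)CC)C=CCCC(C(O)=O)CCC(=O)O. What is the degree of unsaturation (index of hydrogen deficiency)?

Molecular formula: C18H30O6.
DoU = (2C + 2 + N − H − X) / 2, where X is the halogen count and O/S are ignored.
    = (2·18 + 2 + 0 − 30 − 0) / 2 = 8 / 2 = 4.

4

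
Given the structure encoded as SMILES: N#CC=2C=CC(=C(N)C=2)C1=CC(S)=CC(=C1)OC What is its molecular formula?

C14H12N2OS

Walk through each heavy atom and fill implicit hydrogens from standard valence (C 4, N 3, O 2, S 2, halogen 1):
  atom 1: N, bond orders sum to 3 (valence 3) → 0 H
  atom 2: C, bond orders sum to 4 (valence 4) → 0 H
  atom 3: C, bond orders sum to 4 (valence 4) → 0 H
  atom 4: C, bond orders sum to 3 (valence 4) → 1 H
  atom 5: C, bond orders sum to 3 (valence 4) → 1 H
  atom 6: C, bond orders sum to 4 (valence 4) → 0 H
  atom 7: C, bond orders sum to 4 (valence 4) → 0 H
  atom 8: N, bond orders sum to 1 (valence 3) → 2 H
  atom 9: C, bond orders sum to 3 (valence 4) → 1 H
  atom 10: C, bond orders sum to 4 (valence 4) → 0 H
  atom 11: C, bond orders sum to 3 (valence 4) → 1 H
  atom 12: C, bond orders sum to 4 (valence 4) → 0 H
  atom 13: S, bond orders sum to 1 (valence 2) → 1 H
  atom 14: C, bond orders sum to 3 (valence 4) → 1 H
  atom 15: C, bond orders sum to 4 (valence 4) → 0 H
  atom 16: C, bond orders sum to 3 (valence 4) → 1 H
  atom 17: O, bond orders sum to 2 (valence 2) → 0 H
  atom 18: C, bond orders sum to 1 (valence 4) → 3 H
Totals → C:14, H:12, N:2, O:1, S:1.
In Hill order: C14H12N2OS.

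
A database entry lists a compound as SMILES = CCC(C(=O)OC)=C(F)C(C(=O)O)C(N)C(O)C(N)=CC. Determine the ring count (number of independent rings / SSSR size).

0

In SMILES, each pair of matching ring-closure digits denotes one ring-closing bond; the number of such bonds equals the number of independent rings.
Ring-closure bonds here: 0.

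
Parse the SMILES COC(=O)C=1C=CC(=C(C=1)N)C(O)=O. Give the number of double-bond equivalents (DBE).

6

Molecular formula: C9H9NO4.
DoU = (2C + 2 + N − H − X) / 2, where X is the halogen count and O/S are ignored.
    = (2·9 + 2 + 1 − 9 − 0) / 2 = 12 / 2 = 6.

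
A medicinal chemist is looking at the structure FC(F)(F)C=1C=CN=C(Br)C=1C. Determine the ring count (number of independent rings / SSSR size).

In SMILES, each pair of matching ring-closure digits denotes one ring-closing bond; the number of such bonds equals the number of independent rings.
Ring-closure bonds here: 1.

1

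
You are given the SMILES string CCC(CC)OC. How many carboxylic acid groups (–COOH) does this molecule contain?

Scan the SMILES for the carboxylic acid motif — none present.
Groups that are present: 1 ether.

0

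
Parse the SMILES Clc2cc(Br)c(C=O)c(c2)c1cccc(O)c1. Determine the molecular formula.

Walk through each heavy atom and fill implicit hydrogens from standard valence (C 4, N 3, O 2, S 2, halogen 1); for lowercase aromatic atoms, an aromatic c carries 1 H when it has two neighbours and 0 H with three, and aromatic n carries 0 H:
  atom 1: Cl (halogen, monovalent) → 0 H
  atom 2: aromatic c, 3 neighbours → 0 H
  atom 3: aromatic c, 2 neighbours → 1 H
  atom 4: aromatic c, 3 neighbours → 0 H
  atom 5: Br (halogen, monovalent) → 0 H
  atom 6: aromatic c, 3 neighbours → 0 H
  atom 7: C, bond orders sum to 3 (valence 4) → 1 H
  atom 8: O, bond orders sum to 2 (valence 2) → 0 H
  atom 9: aromatic c, 3 neighbours → 0 H
  atom 10: aromatic c, 2 neighbours → 1 H
  atom 11: aromatic c, 3 neighbours → 0 H
  atom 12: aromatic c, 2 neighbours → 1 H
  atom 13: aromatic c, 2 neighbours → 1 H
  atom 14: aromatic c, 2 neighbours → 1 H
  atom 15: aromatic c, 3 neighbours → 0 H
  atom 16: O, bond orders sum to 1 (valence 2) → 1 H
  atom 17: aromatic c, 2 neighbours → 1 H
Totals → C:13, H:8, Br:1, Cl:1, O:2.

C13H8BrClO2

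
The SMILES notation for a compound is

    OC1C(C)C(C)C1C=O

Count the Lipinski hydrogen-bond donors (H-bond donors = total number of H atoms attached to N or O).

Donors: find every N or O and count the H atoms it carries.
  atom 1 (O): bond orders sum to 1 → 1 H
  atom 9 (O): bond orders sum to 2 → 0 H
Lipinski HBD = 1.

1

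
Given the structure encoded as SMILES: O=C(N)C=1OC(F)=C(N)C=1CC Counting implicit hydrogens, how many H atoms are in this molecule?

9

Walk through each heavy atom and fill implicit hydrogens from standard valence (C 4, N 3, O 2, S 2, halogen 1):
  atom 1: O, bond orders sum to 2 (valence 2) → 0 H
  atom 2: C, bond orders sum to 4 (valence 4) → 0 H
  atom 3: N, bond orders sum to 1 (valence 3) → 2 H
  atom 4: C, bond orders sum to 4 (valence 4) → 0 H
  atom 5: O, bond orders sum to 2 (valence 2) → 0 H
  atom 6: C, bond orders sum to 4 (valence 4) → 0 H
  atom 7: F (halogen, monovalent) → 0 H
  atom 8: C, bond orders sum to 4 (valence 4) → 0 H
  atom 9: N, bond orders sum to 1 (valence 3) → 2 H
  atom 10: C, bond orders sum to 4 (valence 4) → 0 H
  atom 11: C, bond orders sum to 2 (valence 4) → 2 H
  atom 12: C, bond orders sum to 1 (valence 4) → 3 H
Total hydrogens: 9.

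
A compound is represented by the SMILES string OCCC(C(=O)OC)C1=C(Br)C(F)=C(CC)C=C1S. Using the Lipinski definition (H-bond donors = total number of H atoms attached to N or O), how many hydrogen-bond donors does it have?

Donors: find every N or O and count the H atoms it carries.
  atom 1 (O): bond orders sum to 1 → 1 H
  atom 6 (O): bond orders sum to 2 → 0 H
  atom 7 (O): bond orders sum to 2 → 0 H
Lipinski HBD = 1.

1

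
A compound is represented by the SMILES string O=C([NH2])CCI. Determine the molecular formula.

Walk through each heavy atom and fill implicit hydrogens from standard valence (C 4, N 3, O 2, S 2, halogen 1):
  atom 1: O, bond orders sum to 2 (valence 2) → 0 H
  atom 2: C, bond orders sum to 4 (valence 4) → 0 H
  atom 3: N with explicit H count 2
  atom 4: C, bond orders sum to 2 (valence 4) → 2 H
  atom 5: C, bond orders sum to 2 (valence 4) → 2 H
  atom 6: I (halogen, monovalent) → 0 H
Totals → C:3, H:6, I:1, N:1, O:1.
In Hill order: C3H6INO.

C3H6INO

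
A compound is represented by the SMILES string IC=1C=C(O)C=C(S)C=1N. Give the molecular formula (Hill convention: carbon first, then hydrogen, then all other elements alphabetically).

Walk through each heavy atom and fill implicit hydrogens from standard valence (C 4, N 3, O 2, S 2, halogen 1):
  atom 1: I (halogen, monovalent) → 0 H
  atom 2: C, bond orders sum to 4 (valence 4) → 0 H
  atom 3: C, bond orders sum to 3 (valence 4) → 1 H
  atom 4: C, bond orders sum to 4 (valence 4) → 0 H
  atom 5: O, bond orders sum to 1 (valence 2) → 1 H
  atom 6: C, bond orders sum to 3 (valence 4) → 1 H
  atom 7: C, bond orders sum to 4 (valence 4) → 0 H
  atom 8: S, bond orders sum to 1 (valence 2) → 1 H
  atom 9: C, bond orders sum to 4 (valence 4) → 0 H
  atom 10: N, bond orders sum to 1 (valence 3) → 2 H
Totals → C:6, H:6, I:1, N:1, O:1, S:1.
In Hill order: C6H6INOS.

C6H6INOS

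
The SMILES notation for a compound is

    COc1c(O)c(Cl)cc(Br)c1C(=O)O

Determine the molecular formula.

C8H6BrClO4

Walk through each heavy atom and fill implicit hydrogens from standard valence (C 4, N 3, O 2, S 2, halogen 1); for lowercase aromatic atoms, an aromatic c carries 1 H when it has two neighbours and 0 H with three, and aromatic n carries 0 H:
  atom 1: C, bond orders sum to 1 (valence 4) → 3 H
  atom 2: O, bond orders sum to 2 (valence 2) → 0 H
  atom 3: aromatic c, 3 neighbours → 0 H
  atom 4: aromatic c, 3 neighbours → 0 H
  atom 5: O, bond orders sum to 1 (valence 2) → 1 H
  atom 6: aromatic c, 3 neighbours → 0 H
  atom 7: Cl (halogen, monovalent) → 0 H
  atom 8: aromatic c, 2 neighbours → 1 H
  atom 9: aromatic c, 3 neighbours → 0 H
  atom 10: Br (halogen, monovalent) → 0 H
  atom 11: aromatic c, 3 neighbours → 0 H
  atom 12: C, bond orders sum to 4 (valence 4) → 0 H
  atom 13: O, bond orders sum to 2 (valence 2) → 0 H
  atom 14: O, bond orders sum to 1 (valence 2) → 1 H
Totals → C:8, H:6, Br:1, Cl:1, O:4.
In Hill order: C8H6BrClO4.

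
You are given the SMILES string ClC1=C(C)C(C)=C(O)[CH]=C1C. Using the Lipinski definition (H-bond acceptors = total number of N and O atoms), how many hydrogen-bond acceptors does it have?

1

N atoms: 0; O atoms: 1.
Lipinski HBA = 0 + 1 = 1.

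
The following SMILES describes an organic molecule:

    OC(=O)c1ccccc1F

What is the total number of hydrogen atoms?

Walk through each heavy atom and fill implicit hydrogens from standard valence (C 4, N 3, O 2, S 2, halogen 1); for lowercase aromatic atoms, an aromatic c carries 1 H when it has two neighbours and 0 H with three, and aromatic n carries 0 H:
  atom 1: O, bond orders sum to 1 (valence 2) → 1 H
  atom 2: C, bond orders sum to 4 (valence 4) → 0 H
  atom 3: O, bond orders sum to 2 (valence 2) → 0 H
  atom 4: aromatic c, 3 neighbours → 0 H
  atom 5: aromatic c, 2 neighbours → 1 H
  atom 6: aromatic c, 2 neighbours → 1 H
  atom 7: aromatic c, 2 neighbours → 1 H
  atom 8: aromatic c, 2 neighbours → 1 H
  atom 9: aromatic c, 3 neighbours → 0 H
  atom 10: F (halogen, monovalent) → 0 H
Total hydrogens: 5.

5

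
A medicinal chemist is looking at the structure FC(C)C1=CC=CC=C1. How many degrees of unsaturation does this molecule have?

4

Molecular formula: C8H9F.
DoU = (2C + 2 + N − H − X) / 2, where X is the halogen count and O/S are ignored.
    = (2·8 + 2 + 0 − 9 − 1) / 2 = 8 / 2 = 4.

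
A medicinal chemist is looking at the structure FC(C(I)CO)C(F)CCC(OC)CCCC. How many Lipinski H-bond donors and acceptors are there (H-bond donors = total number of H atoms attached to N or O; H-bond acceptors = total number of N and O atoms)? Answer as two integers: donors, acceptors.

1, 2

Donors: find every N or O and count the H atoms it carries.
  atom 6 (O): bond orders sum to 1 → 1 H
  atom 12 (O): bond orders sum to 2 → 0 H
Lipinski HBD = 1.
Acceptors: N atoms = 0, O atoms = 2 → HBA = 2.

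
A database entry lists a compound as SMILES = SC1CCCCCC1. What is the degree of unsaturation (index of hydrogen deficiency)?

1

Degree of unsaturation = (number of rings) + (number of π bonds).
Ring closures in the SMILES: 1.
π bonds: none → 0 DoU from unsaturation.
Total DoU = 1 + 0 = 1.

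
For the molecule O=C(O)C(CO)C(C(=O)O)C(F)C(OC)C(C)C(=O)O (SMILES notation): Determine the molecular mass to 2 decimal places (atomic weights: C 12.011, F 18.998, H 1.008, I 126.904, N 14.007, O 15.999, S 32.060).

First, the molecular formula is C11H17FO8 (counting implicit H from valence).
  C: 11 × 12.011 = 132.121
  F: 1 × 18.998 = 18.998
  H: 17 × 1.008 = 17.136
  O: 8 × 15.999 = 127.992
Sum: 11×12.011 + 1×18.998 + 17×1.008 + 8×15.999 = 296.247 → 296.25 g/mol.

296.25 g/mol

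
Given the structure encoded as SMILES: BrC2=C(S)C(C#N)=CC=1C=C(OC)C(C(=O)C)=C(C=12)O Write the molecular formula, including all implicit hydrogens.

C14H10BrNO3S

Walk through each heavy atom and fill implicit hydrogens from standard valence (C 4, N 3, O 2, S 2, halogen 1):
  atom 1: Br (halogen, monovalent) → 0 H
  atom 2: C, bond orders sum to 4 (valence 4) → 0 H
  atom 3: C, bond orders sum to 4 (valence 4) → 0 H
  atom 4: S, bond orders sum to 1 (valence 2) → 1 H
  atom 5: C, bond orders sum to 4 (valence 4) → 0 H
  atom 6: C, bond orders sum to 4 (valence 4) → 0 H
  atom 7: N, bond orders sum to 3 (valence 3) → 0 H
  atom 8: C, bond orders sum to 3 (valence 4) → 1 H
  atom 9: C, bond orders sum to 4 (valence 4) → 0 H
  atom 10: C, bond orders sum to 3 (valence 4) → 1 H
  atom 11: C, bond orders sum to 4 (valence 4) → 0 H
  atom 12: O, bond orders sum to 2 (valence 2) → 0 H
  atom 13: C, bond orders sum to 1 (valence 4) → 3 H
  atom 14: C, bond orders sum to 4 (valence 4) → 0 H
  atom 15: C, bond orders sum to 4 (valence 4) → 0 H
  atom 16: O, bond orders sum to 2 (valence 2) → 0 H
  atom 17: C, bond orders sum to 1 (valence 4) → 3 H
  atom 18: C, bond orders sum to 4 (valence 4) → 0 H
  atom 19: C, bond orders sum to 4 (valence 4) → 0 H
  atom 20: O, bond orders sum to 1 (valence 2) → 1 H
Totals → C:14, H:10, Br:1, N:1, O:3, S:1.
In Hill order: C14H10BrNO3S.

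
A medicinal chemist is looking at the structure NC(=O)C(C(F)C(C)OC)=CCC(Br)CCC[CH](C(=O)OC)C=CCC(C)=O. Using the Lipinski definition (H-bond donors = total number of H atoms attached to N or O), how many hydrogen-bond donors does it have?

Donors: find every N or O and count the H atoms it carries.
  atom 1 (N): bond orders sum to 1 → 2 H
  atom 3 (O): bond orders sum to 2 → 0 H
  atom 9 (O): bond orders sum to 2 → 0 H
  atom 20 (O): bond orders sum to 2 → 0 H
  atom 21 (O): bond orders sum to 2 → 0 H
  atom 28 (O): bond orders sum to 2 → 0 H
Lipinski HBD = 2.

2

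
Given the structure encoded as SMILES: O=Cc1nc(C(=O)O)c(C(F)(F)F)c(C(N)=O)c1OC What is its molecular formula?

Walk through each heavy atom and fill implicit hydrogens from standard valence (C 4, N 3, O 2, S 2, halogen 1); for lowercase aromatic atoms, an aromatic c carries 1 H when it has two neighbours and 0 H with three, and aromatic n carries 0 H:
  atom 1: O, bond orders sum to 2 (valence 2) → 0 H
  atom 2: C, bond orders sum to 3 (valence 4) → 1 H
  atom 3: aromatic c, 3 neighbours → 0 H
  atom 4: aromatic n, 2 neighbours → 0 H
  atom 5: aromatic c, 3 neighbours → 0 H
  atom 6: C, bond orders sum to 4 (valence 4) → 0 H
  atom 7: O, bond orders sum to 2 (valence 2) → 0 H
  atom 8: O, bond orders sum to 1 (valence 2) → 1 H
  atom 9: aromatic c, 3 neighbours → 0 H
  atom 10: C, bond orders sum to 4 (valence 4) → 0 H
  atom 11: F (halogen, monovalent) → 0 H
  atom 12: F (halogen, monovalent) → 0 H
  atom 13: F (halogen, monovalent) → 0 H
  atom 14: aromatic c, 3 neighbours → 0 H
  atom 15: C, bond orders sum to 4 (valence 4) → 0 H
  atom 16: N, bond orders sum to 1 (valence 3) → 2 H
  atom 17: O, bond orders sum to 2 (valence 2) → 0 H
  atom 18: aromatic c, 3 neighbours → 0 H
  atom 19: O, bond orders sum to 2 (valence 2) → 0 H
  atom 20: C, bond orders sum to 1 (valence 4) → 3 H
Totals → C:10, H:7, F:3, N:2, O:5.
In Hill order: C10H7F3N2O5.

C10H7F3N2O5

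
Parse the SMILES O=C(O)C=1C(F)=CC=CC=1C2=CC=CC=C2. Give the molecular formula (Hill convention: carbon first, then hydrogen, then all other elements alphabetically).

Walk through each heavy atom and fill implicit hydrogens from standard valence (C 4, N 3, O 2, S 2, halogen 1):
  atom 1: O, bond orders sum to 2 (valence 2) → 0 H
  atom 2: C, bond orders sum to 4 (valence 4) → 0 H
  atom 3: O, bond orders sum to 1 (valence 2) → 1 H
  atom 4: C, bond orders sum to 4 (valence 4) → 0 H
  atom 5: C, bond orders sum to 4 (valence 4) → 0 H
  atom 6: F (halogen, monovalent) → 0 H
  atom 7: C, bond orders sum to 3 (valence 4) → 1 H
  atom 8: C, bond orders sum to 3 (valence 4) → 1 H
  atom 9: C, bond orders sum to 3 (valence 4) → 1 H
  atom 10: C, bond orders sum to 4 (valence 4) → 0 H
  atom 11: C, bond orders sum to 4 (valence 4) → 0 H
  atom 12: C, bond orders sum to 3 (valence 4) → 1 H
  atom 13: C, bond orders sum to 3 (valence 4) → 1 H
  atom 14: C, bond orders sum to 3 (valence 4) → 1 H
  atom 15: C, bond orders sum to 3 (valence 4) → 1 H
  atom 16: C, bond orders sum to 3 (valence 4) → 1 H
Totals → C:13, H:9, F:1, O:2.
In Hill order: C13H9FO2.

C13H9FO2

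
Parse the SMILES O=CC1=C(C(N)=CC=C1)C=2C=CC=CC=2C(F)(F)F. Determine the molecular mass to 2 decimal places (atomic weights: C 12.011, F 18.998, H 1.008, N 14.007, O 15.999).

265.23 g/mol

First, the molecular formula is C14H10F3NO (counting implicit H from valence).
  C: 14 × 12.011 = 168.154
  F: 3 × 18.998 = 56.994
  H: 10 × 1.008 = 10.080
  N: 1 × 14.007 = 14.007
  O: 1 × 15.999 = 15.999
Sum: 14×12.011 + 3×18.998 + 10×1.008 + 1×14.007 + 1×15.999 = 265.234 → 265.23 g/mol.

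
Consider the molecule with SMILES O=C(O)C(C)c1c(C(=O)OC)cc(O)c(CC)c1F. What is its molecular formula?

Walk through each heavy atom and fill implicit hydrogens from standard valence (C 4, N 3, O 2, S 2, halogen 1); for lowercase aromatic atoms, an aromatic c carries 1 H when it has two neighbours and 0 H with three, and aromatic n carries 0 H:
  atom 1: O, bond orders sum to 2 (valence 2) → 0 H
  atom 2: C, bond orders sum to 4 (valence 4) → 0 H
  atom 3: O, bond orders sum to 1 (valence 2) → 1 H
  atom 4: C, bond orders sum to 3 (valence 4) → 1 H
  atom 5: C, bond orders sum to 1 (valence 4) → 3 H
  atom 6: aromatic c, 3 neighbours → 0 H
  atom 7: aromatic c, 3 neighbours → 0 H
  atom 8: C, bond orders sum to 4 (valence 4) → 0 H
  atom 9: O, bond orders sum to 2 (valence 2) → 0 H
  atom 10: O, bond orders sum to 2 (valence 2) → 0 H
  atom 11: C, bond orders sum to 1 (valence 4) → 3 H
  atom 12: aromatic c, 2 neighbours → 1 H
  atom 13: aromatic c, 3 neighbours → 0 H
  atom 14: O, bond orders sum to 1 (valence 2) → 1 H
  atom 15: aromatic c, 3 neighbours → 0 H
  atom 16: C, bond orders sum to 2 (valence 4) → 2 H
  atom 17: C, bond orders sum to 1 (valence 4) → 3 H
  atom 18: aromatic c, 3 neighbours → 0 H
  atom 19: F (halogen, monovalent) → 0 H
Totals → C:13, H:15, F:1, O:5.

C13H15FO5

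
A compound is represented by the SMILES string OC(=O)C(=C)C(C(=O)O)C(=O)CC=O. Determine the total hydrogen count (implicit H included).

8

Walk through each heavy atom and fill implicit hydrogens from standard valence (C 4, N 3, O 2, S 2, halogen 1):
  atom 1: O, bond orders sum to 1 (valence 2) → 1 H
  atom 2: C, bond orders sum to 4 (valence 4) → 0 H
  atom 3: O, bond orders sum to 2 (valence 2) → 0 H
  atom 4: C, bond orders sum to 4 (valence 4) → 0 H
  atom 5: C, bond orders sum to 2 (valence 4) → 2 H
  atom 6: C, bond orders sum to 3 (valence 4) → 1 H
  atom 7: C, bond orders sum to 4 (valence 4) → 0 H
  atom 8: O, bond orders sum to 2 (valence 2) → 0 H
  atom 9: O, bond orders sum to 1 (valence 2) → 1 H
  atom 10: C, bond orders sum to 4 (valence 4) → 0 H
  atom 11: O, bond orders sum to 2 (valence 2) → 0 H
  atom 12: C, bond orders sum to 2 (valence 4) → 2 H
  atom 13: C, bond orders sum to 3 (valence 4) → 1 H
  atom 14: O, bond orders sum to 2 (valence 2) → 0 H
Total hydrogens: 8.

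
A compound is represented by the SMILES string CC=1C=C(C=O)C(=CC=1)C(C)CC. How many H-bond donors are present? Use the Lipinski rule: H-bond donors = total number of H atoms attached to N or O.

Donors: find every N or O and count the H atoms it carries.
  atom 6 (O): bond orders sum to 2 → 0 H
Lipinski HBD = 0.

0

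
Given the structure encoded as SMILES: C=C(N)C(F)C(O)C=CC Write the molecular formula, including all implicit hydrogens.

C7H12FNO

Walk through each heavy atom and fill implicit hydrogens from standard valence (C 4, N 3, O 2, S 2, halogen 1):
  atom 1: C, bond orders sum to 2 (valence 4) → 2 H
  atom 2: C, bond orders sum to 4 (valence 4) → 0 H
  atom 3: N, bond orders sum to 1 (valence 3) → 2 H
  atom 4: C, bond orders sum to 3 (valence 4) → 1 H
  atom 5: F (halogen, monovalent) → 0 H
  atom 6: C, bond orders sum to 3 (valence 4) → 1 H
  atom 7: O, bond orders sum to 1 (valence 2) → 1 H
  atom 8: C, bond orders sum to 3 (valence 4) → 1 H
  atom 9: C, bond orders sum to 3 (valence 4) → 1 H
  atom 10: C, bond orders sum to 1 (valence 4) → 3 H
Totals → C:7, H:12, F:1, N:1, O:1.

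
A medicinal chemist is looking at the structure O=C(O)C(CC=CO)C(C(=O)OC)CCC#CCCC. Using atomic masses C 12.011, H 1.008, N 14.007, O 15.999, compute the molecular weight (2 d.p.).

282.34 g/mol

First, the molecular formula is C15H22O5 (counting implicit H from valence).
  C: 15 × 12.011 = 180.165
  H: 22 × 1.008 = 22.176
  O: 5 × 15.999 = 79.995
Sum: 15×12.011 + 22×1.008 + 5×15.999 = 282.336 → 282.34 g/mol.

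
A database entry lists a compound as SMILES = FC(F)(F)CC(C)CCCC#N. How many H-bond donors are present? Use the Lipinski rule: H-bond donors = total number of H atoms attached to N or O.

0

Donors: find every N or O and count the H atoms it carries.
  atom 12 (N): bond orders sum to 3 → 0 H
Lipinski HBD = 0.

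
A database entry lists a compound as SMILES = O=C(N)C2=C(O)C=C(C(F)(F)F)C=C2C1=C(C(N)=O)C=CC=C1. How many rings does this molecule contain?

2

In SMILES, each pair of matching ring-closure digits denotes one ring-closing bond; the number of such bonds equals the number of independent rings.
Ring-closure bonds here: 2.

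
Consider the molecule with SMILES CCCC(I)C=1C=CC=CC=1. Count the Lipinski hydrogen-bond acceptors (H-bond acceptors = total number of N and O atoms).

0

N atoms: 0; O atoms: 0.
Lipinski HBA = 0 + 0 = 0.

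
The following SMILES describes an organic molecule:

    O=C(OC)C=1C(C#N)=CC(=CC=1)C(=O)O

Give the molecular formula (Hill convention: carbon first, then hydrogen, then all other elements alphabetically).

C10H7NO4

Walk through each heavy atom and fill implicit hydrogens from standard valence (C 4, N 3, O 2, S 2, halogen 1):
  atom 1: O, bond orders sum to 2 (valence 2) → 0 H
  atom 2: C, bond orders sum to 4 (valence 4) → 0 H
  atom 3: O, bond orders sum to 2 (valence 2) → 0 H
  atom 4: C, bond orders sum to 1 (valence 4) → 3 H
  atom 5: C, bond orders sum to 4 (valence 4) → 0 H
  atom 6: C, bond orders sum to 4 (valence 4) → 0 H
  atom 7: C, bond orders sum to 4 (valence 4) → 0 H
  atom 8: N, bond orders sum to 3 (valence 3) → 0 H
  atom 9: C, bond orders sum to 3 (valence 4) → 1 H
  atom 10: C, bond orders sum to 4 (valence 4) → 0 H
  atom 11: C, bond orders sum to 3 (valence 4) → 1 H
  atom 12: C, bond orders sum to 3 (valence 4) → 1 H
  atom 13: C, bond orders sum to 4 (valence 4) → 0 H
  atom 14: O, bond orders sum to 2 (valence 2) → 0 H
  atom 15: O, bond orders sum to 1 (valence 2) → 1 H
Totals → C:10, H:7, N:1, O:4.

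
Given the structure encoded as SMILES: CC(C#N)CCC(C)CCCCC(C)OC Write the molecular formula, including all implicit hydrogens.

C14H27NO

Walk through each heavy atom and fill implicit hydrogens from standard valence (C 4, N 3, O 2, S 2, halogen 1):
  atom 1: C, bond orders sum to 1 (valence 4) → 3 H
  atom 2: C, bond orders sum to 3 (valence 4) → 1 H
  atom 3: C, bond orders sum to 4 (valence 4) → 0 H
  atom 4: N, bond orders sum to 3 (valence 3) → 0 H
  atom 5: C, bond orders sum to 2 (valence 4) → 2 H
  atom 6: C, bond orders sum to 2 (valence 4) → 2 H
  atom 7: C, bond orders sum to 3 (valence 4) → 1 H
  atom 8: C, bond orders sum to 1 (valence 4) → 3 H
  atom 9: C, bond orders sum to 2 (valence 4) → 2 H
  atom 10: C, bond orders sum to 2 (valence 4) → 2 H
  atom 11: C, bond orders sum to 2 (valence 4) → 2 H
  atom 12: C, bond orders sum to 2 (valence 4) → 2 H
  atom 13: C, bond orders sum to 3 (valence 4) → 1 H
  atom 14: C, bond orders sum to 1 (valence 4) → 3 H
  atom 15: O, bond orders sum to 2 (valence 2) → 0 H
  atom 16: C, bond orders sum to 1 (valence 4) → 3 H
Totals → C:14, H:27, N:1, O:1.
In Hill order: C14H27NO.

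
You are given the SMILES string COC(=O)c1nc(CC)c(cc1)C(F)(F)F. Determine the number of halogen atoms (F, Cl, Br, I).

Halogen atoms appear at heavy-atom positions 14, 15, 16 (3×F).
Other groups present: 1 ester.
Halogen count: 3.

3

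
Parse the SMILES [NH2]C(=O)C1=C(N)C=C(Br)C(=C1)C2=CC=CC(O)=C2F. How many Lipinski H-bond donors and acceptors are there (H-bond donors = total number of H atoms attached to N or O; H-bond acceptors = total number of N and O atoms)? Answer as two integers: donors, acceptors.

Donors: find every N or O and count the H atoms it carries.
  atom 1 (N): bond orders sum to 1 → 2 H
  atom 3 (O): bond orders sum to 2 → 0 H
  atom 6 (N): bond orders sum to 1 → 2 H
  atom 17 (O): bond orders sum to 1 → 1 H
Lipinski HBD = 5.
Acceptors: N atoms = 2, O atoms = 2 → HBA = 4.

5, 4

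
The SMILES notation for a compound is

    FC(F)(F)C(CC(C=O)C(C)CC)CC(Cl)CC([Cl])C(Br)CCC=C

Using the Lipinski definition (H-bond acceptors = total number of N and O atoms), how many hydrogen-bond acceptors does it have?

N atoms: 0; O atoms: 1.
Lipinski HBA = 0 + 1 = 1.

1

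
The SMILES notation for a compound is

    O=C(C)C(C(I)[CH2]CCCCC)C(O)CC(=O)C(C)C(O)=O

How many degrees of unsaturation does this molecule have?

3

Molecular formula: C16H27IO5.
DoU = (2C + 2 + N − H − X) / 2, where X is the halogen count and O/S are ignored.
    = (2·16 + 2 + 0 − 27 − 1) / 2 = 6 / 2 = 3.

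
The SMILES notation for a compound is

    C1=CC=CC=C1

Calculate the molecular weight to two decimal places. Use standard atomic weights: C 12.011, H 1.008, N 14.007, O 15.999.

First, the molecular formula is C6H6 (counting implicit H from valence).
  C: 6 × 12.011 = 72.066
  H: 6 × 1.008 = 6.048
Sum: 6×12.011 + 6×1.008 = 78.114 → 78.11 g/mol.

78.11 g/mol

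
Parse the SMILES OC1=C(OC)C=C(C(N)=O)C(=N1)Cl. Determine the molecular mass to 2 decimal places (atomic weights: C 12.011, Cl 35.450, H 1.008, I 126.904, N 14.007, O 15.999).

First, the molecular formula is C7H7ClN2O3 (counting implicit H from valence).
  C: 7 × 12.011 = 84.077
  Cl: 1 × 35.450 = 35.450
  H: 7 × 1.008 = 7.056
  N: 2 × 14.007 = 28.014
  O: 3 × 15.999 = 47.997
Sum: 7×12.011 + 1×35.450 + 7×1.008 + 2×14.007 + 3×15.999 = 202.594 → 202.59 g/mol.

202.59 g/mol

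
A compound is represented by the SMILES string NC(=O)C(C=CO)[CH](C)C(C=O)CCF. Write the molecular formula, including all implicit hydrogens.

C10H16FNO3

Walk through each heavy atom and fill implicit hydrogens from standard valence (C 4, N 3, O 2, S 2, halogen 1):
  atom 1: N, bond orders sum to 1 (valence 3) → 2 H
  atom 2: C, bond orders sum to 4 (valence 4) → 0 H
  atom 3: O, bond orders sum to 2 (valence 2) → 0 H
  atom 4: C, bond orders sum to 3 (valence 4) → 1 H
  atom 5: C, bond orders sum to 3 (valence 4) → 1 H
  atom 6: C, bond orders sum to 3 (valence 4) → 1 H
  atom 7: O, bond orders sum to 1 (valence 2) → 1 H
  atom 8: C with explicit H count 1
  atom 9: C, bond orders sum to 1 (valence 4) → 3 H
  atom 10: C, bond orders sum to 3 (valence 4) → 1 H
  atom 11: C, bond orders sum to 3 (valence 4) → 1 H
  atom 12: O, bond orders sum to 2 (valence 2) → 0 H
  atom 13: C, bond orders sum to 2 (valence 4) → 2 H
  atom 14: C, bond orders sum to 2 (valence 4) → 2 H
  atom 15: F (halogen, monovalent) → 0 H
Totals → C:10, H:16, F:1, N:1, O:3.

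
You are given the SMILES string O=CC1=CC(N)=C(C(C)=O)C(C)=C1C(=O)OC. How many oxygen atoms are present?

4

Scan the SMILES for O atoms (remember two-letter symbols like Cl and Br are single atoms).
Oxygen count: 4.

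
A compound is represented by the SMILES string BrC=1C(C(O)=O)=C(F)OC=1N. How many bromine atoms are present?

Scan the SMILES for Br atoms (remember two-letter symbols like Cl and Br are single atoms).
Bromine count: 1.

1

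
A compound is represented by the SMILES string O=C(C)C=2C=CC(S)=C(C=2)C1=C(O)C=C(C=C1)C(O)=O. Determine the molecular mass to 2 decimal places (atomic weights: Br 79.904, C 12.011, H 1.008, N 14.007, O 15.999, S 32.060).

First, the molecular formula is C15H12O4S (counting implicit H from valence).
  C: 15 × 12.011 = 180.165
  H: 12 × 1.008 = 12.096
  O: 4 × 15.999 = 63.996
  S: 1 × 32.060 = 32.060
Sum: 15×12.011 + 12×1.008 + 4×15.999 + 1×32.060 = 288.317 → 288.32 g/mol.

288.32 g/mol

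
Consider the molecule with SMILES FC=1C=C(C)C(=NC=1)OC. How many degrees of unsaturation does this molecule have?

Degree of unsaturation = (number of rings) + (number of π bonds).
Ring closures in the SMILES: 1.
π bonds: 3 double bonds (each 1 DoU) → 3 DoU from unsaturation.
Total DoU = 1 + 3 = 4.

4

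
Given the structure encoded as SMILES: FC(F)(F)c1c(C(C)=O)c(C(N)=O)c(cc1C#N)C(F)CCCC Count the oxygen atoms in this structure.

Scan the SMILES for O atoms (remember two-letter symbols like Cl and Br are single atoms).
Oxygen count: 2.

2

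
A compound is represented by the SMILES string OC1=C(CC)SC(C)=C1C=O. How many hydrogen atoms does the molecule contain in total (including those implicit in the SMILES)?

10

Walk through each heavy atom and fill implicit hydrogens from standard valence (C 4, N 3, O 2, S 2, halogen 1):
  atom 1: O, bond orders sum to 1 (valence 2) → 1 H
  atom 2: C, bond orders sum to 4 (valence 4) → 0 H
  atom 3: C, bond orders sum to 4 (valence 4) → 0 H
  atom 4: C, bond orders sum to 2 (valence 4) → 2 H
  atom 5: C, bond orders sum to 1 (valence 4) → 3 H
  atom 6: S, bond orders sum to 2 (valence 2) → 0 H
  atom 7: C, bond orders sum to 4 (valence 4) → 0 H
  atom 8: C, bond orders sum to 1 (valence 4) → 3 H
  atom 9: C, bond orders sum to 4 (valence 4) → 0 H
  atom 10: C, bond orders sum to 3 (valence 4) → 1 H
  atom 11: O, bond orders sum to 2 (valence 2) → 0 H
Total hydrogens: 10.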